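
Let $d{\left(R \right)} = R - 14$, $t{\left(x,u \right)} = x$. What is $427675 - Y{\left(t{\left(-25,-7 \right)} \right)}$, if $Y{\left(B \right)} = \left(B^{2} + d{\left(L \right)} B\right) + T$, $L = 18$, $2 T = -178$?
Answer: $427239$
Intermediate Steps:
$T = -89$ ($T = \frac{1}{2} \left(-178\right) = -89$)
$d{\left(R \right)} = -14 + R$ ($d{\left(R \right)} = R - 14 = -14 + R$)
$Y{\left(B \right)} = -89 + B^{2} + 4 B$ ($Y{\left(B \right)} = \left(B^{2} + \left(-14 + 18\right) B\right) - 89 = \left(B^{2} + 4 B\right) - 89 = -89 + B^{2} + 4 B$)
$427675 - Y{\left(t{\left(-25,-7 \right)} \right)} = 427675 - \left(-89 + \left(-25\right)^{2} + 4 \left(-25\right)\right) = 427675 - \left(-89 + 625 - 100\right) = 427675 - 436 = 427239$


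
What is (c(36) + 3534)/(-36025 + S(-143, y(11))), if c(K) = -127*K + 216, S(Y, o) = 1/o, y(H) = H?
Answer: 4521/198137 ≈ 0.022818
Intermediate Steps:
c(K) = 216 - 127*K
(c(36) + 3534)/(-36025 + S(-143, y(11))) = ((216 - 127*36) + 3534)/(-36025 + 1/11) = ((216 - 4572) + 3534)/(-36025 + 1/11) = (-4356 + 3534)/(-396274/11) = -822*(-11/396274) = 4521/198137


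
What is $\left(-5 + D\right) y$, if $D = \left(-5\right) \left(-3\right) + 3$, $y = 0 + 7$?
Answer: $91$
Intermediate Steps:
$y = 7$
$D = 18$ ($D = 15 + 3 = 18$)
$\left(-5 + D\right) y = \left(-5 + 18\right) 7 = 13 \cdot 7 = 91$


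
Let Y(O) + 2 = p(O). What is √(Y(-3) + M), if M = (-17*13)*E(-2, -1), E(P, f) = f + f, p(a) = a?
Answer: √437 ≈ 20.905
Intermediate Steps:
E(P, f) = 2*f
Y(O) = -2 + O
M = 442 (M = (-17*13)*(2*(-1)) = -221*(-2) = 442)
√(Y(-3) + M) = √((-2 - 3) + 442) = √(-5 + 442) = √437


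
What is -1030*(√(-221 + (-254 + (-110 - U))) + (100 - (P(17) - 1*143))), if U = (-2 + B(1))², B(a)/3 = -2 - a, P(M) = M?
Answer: -232780 - 1030*I*√706 ≈ -2.3278e+5 - 27368.0*I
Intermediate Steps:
B(a) = -6 - 3*a (B(a) = 3*(-2 - a) = -6 - 3*a)
U = 121 (U = (-2 + (-6 - 3*1))² = (-2 + (-6 - 3))² = (-2 - 9)² = (-11)² = 121)
-1030*(√(-221 + (-254 + (-110 - U))) + (100 - (P(17) - 1*143))) = -1030*(√(-221 + (-254 + (-110 - 1*121))) + (100 - (17 - 1*143))) = -1030*(√(-221 + (-254 + (-110 - 121))) + (100 - (17 - 143))) = -1030*(√(-221 + (-254 - 231)) + (100 - 1*(-126))) = -1030*(√(-221 - 485) + (100 + 126)) = -1030*(√(-706) + 226) = -1030*(I*√706 + 226) = -1030*(226 + I*√706) = -232780 - 1030*I*√706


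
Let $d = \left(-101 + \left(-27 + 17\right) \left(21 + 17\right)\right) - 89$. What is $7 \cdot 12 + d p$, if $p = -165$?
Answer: $94134$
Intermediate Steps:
$d = -570$ ($d = \left(-101 - 380\right) - 89 = -481 - 89 = -570$)
$7 \cdot 12 + d p = 7 \cdot 12 - -94050 = 84 + 94050 = 94134$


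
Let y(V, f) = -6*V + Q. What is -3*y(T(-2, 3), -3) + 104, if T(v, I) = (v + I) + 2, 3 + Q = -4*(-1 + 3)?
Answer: 191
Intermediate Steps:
Q = -11 (Q = -3 - 4*(-1 + 3) = -3 - 4*2 = -3 - 8 = -11)
T(v, I) = 2 + I + v (T(v, I) = (I + v) + 2 = 2 + I + v)
y(V, f) = -11 - 6*V (y(V, f) = -6*V - 11 = -11 - 6*V)
-3*y(T(-2, 3), -3) + 104 = -3*(-11 - 6*(2 + 3 - 2)) + 104 = -3*(-11 - 6*3) + 104 = -3*(-11 - 18) + 104 = -3*(-29) + 104 = 87 + 104 = 191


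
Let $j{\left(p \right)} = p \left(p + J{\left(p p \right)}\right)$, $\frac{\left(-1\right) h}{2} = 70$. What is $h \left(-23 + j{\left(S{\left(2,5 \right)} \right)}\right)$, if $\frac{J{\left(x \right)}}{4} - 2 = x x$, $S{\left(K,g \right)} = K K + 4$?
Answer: $-18364780$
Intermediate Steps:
$S{\left(K,g \right)} = 4 + K^{2}$ ($S{\left(K,g \right)} = K^{2} + 4 = 4 + K^{2}$)
$h = -140$ ($h = \left(-2\right) 70 = -140$)
$J{\left(x \right)} = 8 + 4 x^{2}$ ($J{\left(x \right)} = 8 + 4 x x = 8 + 4 x^{2}$)
$j{\left(p \right)} = p \left(8 + p + 4 p^{4}\right)$ ($j{\left(p \right)} = p \left(p + \left(8 + 4 \left(p p\right)^{2}\right)\right) = p \left(p + \left(8 + 4 \left(p^{2}\right)^{2}\right)\right) = p \left(p + \left(8 + 4 p^{4}\right)\right) = p \left(8 + p + 4 p^{4}\right)$)
$h \left(-23 + j{\left(S{\left(2,5 \right)} \right)}\right) = - 140 \left(-23 + \left(4 + 2^{2}\right) \left(8 + \left(4 + 2^{2}\right) + 4 \left(4 + 2^{2}\right)^{4}\right)\right) = - 140 \left(-23 + \left(4 + 4\right) \left(8 + \left(4 + 4\right) + 4 \left(4 + 4\right)^{4}\right)\right) = - 140 \left(-23 + 8 \left(8 + 8 + 4 \cdot 8^{4}\right)\right) = - 140 \left(-23 + 8 \left(8 + 8 + 4 \cdot 4096\right)\right) = - 140 \left(-23 + 8 \left(8 + 8 + 16384\right)\right) = - 140 \left(-23 + 8 \cdot 16400\right) = - 140 \left(-23 + 131200\right) = \left(-140\right) 131177 = -18364780$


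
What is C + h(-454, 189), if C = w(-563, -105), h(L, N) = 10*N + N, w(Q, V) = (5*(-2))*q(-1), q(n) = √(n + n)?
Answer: 2079 - 10*I*√2 ≈ 2079.0 - 14.142*I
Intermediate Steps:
q(n) = √2*√n (q(n) = √(2*n) = √2*√n)
w(Q, V) = -10*I*√2 (w(Q, V) = (5*(-2))*(√2*√(-1)) = -10*√2*I = -10*I*√2)
h(L, N) = 11*N
C = -10*I*√2 ≈ -14.142*I
C + h(-454, 189) = -10*I*√2 + 11*189 = -10*I*√2 + 2079 = 2079 - 10*I*√2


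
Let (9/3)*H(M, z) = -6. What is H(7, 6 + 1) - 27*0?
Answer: -2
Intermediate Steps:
H(M, z) = -2 (H(M, z) = (⅓)*(-6) = -2)
H(7, 6 + 1) - 27*0 = -2 - 27*0 = -2 + 0 = -2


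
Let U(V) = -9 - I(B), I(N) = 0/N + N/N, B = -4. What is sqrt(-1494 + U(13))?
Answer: 4*I*sqrt(94) ≈ 38.781*I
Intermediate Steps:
I(N) = 1 (I(N) = 0 + 1 = 1)
U(V) = -10 (U(V) = -9 - 1*1 = -9 - 1 = -10)
sqrt(-1494 + U(13)) = sqrt(-1494 - 10) = sqrt(-1504) = 4*I*sqrt(94)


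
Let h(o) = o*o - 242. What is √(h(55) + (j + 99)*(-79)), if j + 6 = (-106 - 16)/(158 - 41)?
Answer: 5*I*√272662/39 ≈ 66.945*I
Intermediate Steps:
j = -824/117 (j = -6 + (-106 - 16)/(158 - 41) = -6 - 122/117 = -824/117 ≈ -7.0427)
h(o) = -242 + o² (h(o) = o² - 242 = -242 + o²)
√(h(55) + (j + 99)*(-79)) = √((-242 + 55²) + (-824/117 + 99)*(-79)) = √((-242 + 3025) + (10759/117)*(-79)) = √(2783 - 849961/117) = √(-524350/117) = 5*I*√272662/39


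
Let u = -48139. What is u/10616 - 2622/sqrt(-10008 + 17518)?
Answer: -48139/10616 - 1311*sqrt(7510)/3755 ≈ -34.791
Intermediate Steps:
u/10616 - 2622/sqrt(-10008 + 17518) = -48139/10616 - 2622/sqrt(-10008 + 17518) = -48139*1/10616 - 2622*sqrt(7510)/7510 = -48139/10616 - 1311*sqrt(7510)/3755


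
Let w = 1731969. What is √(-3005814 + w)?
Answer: I*√1273845 ≈ 1128.6*I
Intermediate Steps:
√(-3005814 + w) = √(-3005814 + 1731969) = √(-1273845) = I*√1273845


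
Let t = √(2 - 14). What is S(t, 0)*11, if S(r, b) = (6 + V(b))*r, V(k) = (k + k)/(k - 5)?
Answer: 132*I*√3 ≈ 228.63*I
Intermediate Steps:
V(k) = 2*k/(-5 + k) (V(k) = (2*k)/(-5 + k) = 2*k/(-5 + k))
t = 2*I*√3 (t = √(-12) = 2*I*√3 ≈ 3.4641*I)
S(r, b) = r*(6 + 2*b/(-5 + b)) (S(r, b) = (6 + 2*b/(-5 + b))*r = r*(6 + 2*b/(-5 + b)))
S(t, 0)*11 = (2*(2*I*√3)*(-15 + 4*0)/(-5 + 0))*11 = (2*(2*I*√3)*(-15 + 0)/(-5))*11 = (2*(2*I*√3)*(-⅕)*(-15))*11 = (12*I*√3)*11 = 132*I*√3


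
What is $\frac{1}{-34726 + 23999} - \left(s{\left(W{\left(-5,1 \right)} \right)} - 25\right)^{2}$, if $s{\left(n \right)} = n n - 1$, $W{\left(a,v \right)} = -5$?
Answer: $- \frac{10728}{10727} \approx -1.0001$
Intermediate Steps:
$s{\left(n \right)} = -1 + n^{2}$ ($s{\left(n \right)} = n^{2} - 1 = -1 + n^{2}$)
$\frac{1}{-34726 + 23999} - \left(s{\left(W{\left(-5,1 \right)} \right)} - 25\right)^{2} = \frac{1}{-34726 + 23999} - \left(\left(-1 + \left(-5\right)^{2}\right) - 25\right)^{2} = \frac{1}{-10727} - \left(\left(-1 + 25\right) - 25\right)^{2} = - \frac{1}{10727} - \left(24 - 25\right)^{2} = - \frac{1}{10727} - \left(-1\right)^{2} = - \frac{1}{10727} - 1 = - \frac{10728}{10727}$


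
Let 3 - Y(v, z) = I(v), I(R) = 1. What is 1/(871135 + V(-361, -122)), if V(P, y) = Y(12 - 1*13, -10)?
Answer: 1/871137 ≈ 1.1479e-6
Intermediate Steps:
Y(v, z) = 2 (Y(v, z) = 3 - 1*1 = 3 - 1 = 2)
V(P, y) = 2
1/(871135 + V(-361, -122)) = 1/(871135 + 2) = 1/871137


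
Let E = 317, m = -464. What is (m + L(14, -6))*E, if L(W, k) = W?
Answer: -142650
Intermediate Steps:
(m + L(14, -6))*E = (-464 + 14)*317 = -450*317 = -142650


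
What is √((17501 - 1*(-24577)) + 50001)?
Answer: 3*√10231 ≈ 303.45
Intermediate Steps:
√((17501 - 1*(-24577)) + 50001) = √((17501 + 24577) + 50001) = √(42078 + 50001) = √92079 = 3*√10231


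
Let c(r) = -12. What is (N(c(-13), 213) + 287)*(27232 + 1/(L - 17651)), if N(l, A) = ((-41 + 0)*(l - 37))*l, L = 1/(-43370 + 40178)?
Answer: -36548682982533064/56341993 ≈ -6.4869e+8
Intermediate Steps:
L = -1/3192 (L = 1/(-3192) = -1/3192 ≈ -0.00031328)
N(l, A) = l*(1517 - 41*l) (N(l, A) = (-41*(-37 + l))*l = (1517 - 41*l)*l = l*(1517 - 41*l))
(N(c(-13), 213) + 287)*(27232 + 1/(L - 17651)) = (41*(-12)*(37 - 1*(-12)) + 287)*(27232 + 1/(-1/3192 - 17651)) = (41*(-12)*(37 + 12) + 287)*(27232 + 1/(-56341993/3192)) = (41*(-12)*49 + 287)*(27232 - 3192/56341993) = (-24108 + 287)*(1534305150184/56341993) = -23821*1534305150184/56341993 = -36548682982533064/56341993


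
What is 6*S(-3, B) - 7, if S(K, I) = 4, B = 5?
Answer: 17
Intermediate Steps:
6*S(-3, B) - 7 = 6*4 - 7 = 24 - 7 = 17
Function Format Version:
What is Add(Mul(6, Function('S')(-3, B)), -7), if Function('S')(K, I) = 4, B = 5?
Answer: 17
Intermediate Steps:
Add(Mul(6, Function('S')(-3, B)), -7) = Add(Mul(6, 4), -7) = Add(24, -7) = 17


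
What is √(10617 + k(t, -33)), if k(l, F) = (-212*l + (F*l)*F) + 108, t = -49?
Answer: 2*I*√8062 ≈ 179.58*I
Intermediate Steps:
k(l, F) = 108 - 212*l + l*F² (k(l, F) = (-212*l + l*F²) + 108 = 108 - 212*l + l*F²)
√(10617 + k(t, -33)) = √(10617 + (108 - 212*(-49) - 49*(-33)²)) = √(10617 + (108 + 10388 - 49*1089)) = √(10617 + (108 + 10388 - 53361)) = √(10617 - 42865) = √(-32248) = 2*I*√8062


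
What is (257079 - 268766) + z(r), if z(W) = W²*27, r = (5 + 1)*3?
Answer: -2939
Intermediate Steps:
r = 18 (r = 6*3 = 18)
z(W) = 27*W²
(257079 - 268766) + z(r) = (257079 - 268766) + 27*18² = -11687 + 27*324 = -11687 + 8748 = -2939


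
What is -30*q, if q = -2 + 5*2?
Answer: -240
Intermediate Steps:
q = 8 (q = -2 + 10 = 8)
-30*q = -30*8 = -240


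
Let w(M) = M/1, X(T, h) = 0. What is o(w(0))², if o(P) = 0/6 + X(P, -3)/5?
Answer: 0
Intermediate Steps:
w(M) = M (w(M) = M*1 = M)
o(P) = 0 (o(P) = 0/6 + 0/5 = 0*(⅙) + 0*(⅕) = 0 + 0 = 0)
o(w(0))² = 0² = 0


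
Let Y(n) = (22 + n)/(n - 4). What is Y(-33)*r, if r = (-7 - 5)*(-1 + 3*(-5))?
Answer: 2112/37 ≈ 57.081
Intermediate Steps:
r = 192 (r = -12*(-1 - 15) = -12*(-16) = 192)
Y(n) = (22 + n)/(-4 + n)
Y(-33)*r = ((22 - 33)/(-4 - 33))*192 = (-11/(-37))*192 = -1/37*(-11)*192 = (11/37)*192 = 2112/37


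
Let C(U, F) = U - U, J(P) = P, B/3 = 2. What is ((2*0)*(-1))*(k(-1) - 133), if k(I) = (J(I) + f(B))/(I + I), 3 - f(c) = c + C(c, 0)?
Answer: 0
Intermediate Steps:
B = 6 (B = 3*2 = 6)
C(U, F) = 0
f(c) = 3 - c (f(c) = 3 - (c + 0) = 3 - c)
k(I) = (-3 + I)/(2*I) (k(I) = (I + (3 - 1*6))/(I + I) = (I + (3 - 6))/((2*I)) = (I - 3)*(1/(2*I)) = (-3 + I)*(1/(2*I)) = (-3 + I)/(2*I))
((2*0)*(-1))*(k(-1) - 133) = ((2*0)*(-1))*((½)*(-3 - 1)/(-1) - 133) = (0*(-1))*((½)*(-1)*(-4) - 133) = 0*(2 - 133) = 0*(-131) = 0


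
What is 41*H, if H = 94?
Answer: 3854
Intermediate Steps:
41*H = 41*94 = 3854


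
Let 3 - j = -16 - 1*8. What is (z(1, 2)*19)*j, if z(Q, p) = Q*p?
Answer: 1026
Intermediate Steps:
j = 27 (j = 3 - (-16 - 1*8) = 3 - (-16 - 8) = 3 - 1*(-24) = 3 + 24 = 27)
(z(1, 2)*19)*j = ((1*2)*19)*27 = (2*19)*27 = 38*27 = 1026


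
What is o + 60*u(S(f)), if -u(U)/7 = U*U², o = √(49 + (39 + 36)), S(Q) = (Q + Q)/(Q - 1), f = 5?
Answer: -13125/2 + 2*√31 ≈ -6551.4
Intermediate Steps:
S(Q) = 2*Q/(-1 + Q) (S(Q) = (2*Q)/(-1 + Q) = 2*Q/(-1 + Q))
o = 2*√31 (o = √(49 + 75) = √124 = 2*√31 ≈ 11.136)
u(U) = -7*U³ (u(U) = -7*U*U² = -7*U³)
o + 60*u(S(f)) = 2*√31 + 60*(-7*1000/(-1 + 5)³) = 2*√31 + 60*(-7*(2*5/4)³) = 2*√31 + 60*(-7*(2*5*(¼))³) = 2*√31 + 60*(-7*(5/2)³) = 2*√31 + 60*(-7*125/8) = 2*√31 + 60*(-875/8) = 2*√31 - 13125/2 = -13125/2 + 2*√31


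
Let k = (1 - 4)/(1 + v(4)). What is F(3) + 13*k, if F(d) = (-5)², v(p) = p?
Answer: 86/5 ≈ 17.200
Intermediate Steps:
F(d) = 25
k = -⅗ (k = (1 - 4)/(1 + 4) = -3/5 = -3*⅕ = -⅗ ≈ -0.60000)
F(3) + 13*k = 25 + 13*(-⅗) = 25 - 39/5 = 86/5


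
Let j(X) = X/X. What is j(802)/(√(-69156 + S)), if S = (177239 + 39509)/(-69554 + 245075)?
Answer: -I*√532623456137022/6069056764 ≈ -0.0038027*I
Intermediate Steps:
S = 216748/175521 ≈ 1.2349
j(X) = 1
j(802)/(√(-69156 + S)) = 1/√(-69156 + 216748/175521) = 1/√(-12138113528/175521) = 1/(2*I*√532623456137022/175521) = 1*(-I*√532623456137022/6069056764) = -I*√532623456137022/6069056764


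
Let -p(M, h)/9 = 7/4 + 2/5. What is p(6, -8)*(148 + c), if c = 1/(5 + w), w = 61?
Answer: -1260201/440 ≈ -2864.1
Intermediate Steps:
p(M, h) = -387/20 (p(M, h) = -9*(7/4 + 2/5) = -9*(7*(¼) + 2*(⅕)) = -9*(7/4 + ⅖) = -9*43/20 = -387/20)
c = 1/66 (c = 1/(5 + 61) = 1/66 ≈ 0.015152)
p(6, -8)*(148 + c) = -387*(148 + 1/66)/20 = -387/20*9769/66 = -1260201/440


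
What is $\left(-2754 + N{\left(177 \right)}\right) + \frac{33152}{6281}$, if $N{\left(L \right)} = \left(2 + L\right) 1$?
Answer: $- \frac{16140423}{6281} \approx -2569.7$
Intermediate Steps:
$N{\left(L \right)} = 2 + L$
$\left(-2754 + N{\left(177 \right)}\right) + \frac{33152}{6281} = \left(-2754 + \left(2 + 177\right)\right) + \frac{33152}{6281} = \left(-2754 + 179\right) + 33152 \cdot \frac{1}{6281} = -2575 + \frac{33152}{6281} = - \frac{16140423}{6281}$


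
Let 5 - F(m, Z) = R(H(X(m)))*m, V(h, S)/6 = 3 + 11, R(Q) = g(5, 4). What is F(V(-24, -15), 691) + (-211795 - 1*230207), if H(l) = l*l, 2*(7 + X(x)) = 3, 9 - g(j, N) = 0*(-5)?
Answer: -442753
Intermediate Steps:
g(j, N) = 9 (g(j, N) = 9 - 0*(-5) = 9 - 1*0 = 9 + 0 = 9)
X(x) = -11/2 (X(x) = -7 + (1/2)*3 = -7 + 3/2 = -11/2)
H(l) = l**2
R(Q) = 9
V(h, S) = 84 (V(h, S) = 6*(3 + 11) = 6*14 = 84)
F(m, Z) = 5 - 9*m
F(V(-24, -15), 691) + (-211795 - 1*230207) = (5 - 9*84) + (-211795 - 1*230207) = (5 - 756) + (-211795 - 230207) = -751 - 442002 = -442753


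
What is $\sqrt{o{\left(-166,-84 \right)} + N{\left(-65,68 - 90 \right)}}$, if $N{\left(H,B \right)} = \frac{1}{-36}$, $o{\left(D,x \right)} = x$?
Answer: $\frac{55 i}{6} \approx 9.1667 i$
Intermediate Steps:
$N{\left(H,B \right)} = - \frac{1}{36}$
$\sqrt{o{\left(-166,-84 \right)} + N{\left(-65,68 - 90 \right)}} = \sqrt{-84 - \frac{1}{36}} = \sqrt{- \frac{3025}{36}} = \frac{55 i}{6}$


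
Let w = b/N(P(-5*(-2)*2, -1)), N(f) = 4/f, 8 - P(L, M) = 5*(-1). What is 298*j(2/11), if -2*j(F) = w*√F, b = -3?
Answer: 5811*√22/44 ≈ 619.46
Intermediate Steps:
P(L, M) = 13 (P(L, M) = 8 - 5*(-1) = 8 - 1*(-5) = 8 + 5 = 13)
w = -39/4 (w = -3/(4/13) = -3/(4*(1/13)) = -3/4/13 = -3*13/4 = -39/4 ≈ -9.7500)
j(F) = 39*√F/8 (j(F) = -(-39)*√F/8 = 39*√F/8)
298*j(2/11) = 298*(39*√(2/11)/8) = 298*(39*(√22/11)/8) = 298*(39*√22/88) = 5811*√22/44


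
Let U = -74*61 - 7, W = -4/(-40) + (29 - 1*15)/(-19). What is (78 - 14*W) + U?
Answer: -421238/95 ≈ -4434.1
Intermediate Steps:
W = -121/190 (W = -4*(-1/40) + (29 - 15)*(-1/19) = ⅒ + 14*(-1/19) = ⅒ - 14/19 = -121/190 ≈ -0.63684)
U = -4521 (U = -4514 - 7 = -4521)
(78 - 14*W) + U = (78 - 14*(-121/190)) - 4521 = (78 + 847/95) - 4521 = 8257/95 - 4521 = -421238/95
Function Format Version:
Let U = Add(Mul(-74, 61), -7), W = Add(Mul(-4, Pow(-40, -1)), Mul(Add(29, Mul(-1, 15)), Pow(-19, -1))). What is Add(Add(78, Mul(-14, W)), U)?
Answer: Rational(-421238, 95) ≈ -4434.1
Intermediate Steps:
W = Rational(-121, 190) (W = Add(Mul(-4, Rational(-1, 40)), Mul(Add(29, -15), Rational(-1, 19))) = Add(Rational(1, 10), Mul(14, Rational(-1, 19))) = Add(Rational(1, 10), Rational(-14, 19)) = Rational(-121, 190) ≈ -0.63684)
U = -4521 (U = Add(-4514, -7) = -4521)
Add(Add(78, Mul(-14, W)), U) = Add(Add(78, Mul(-14, Rational(-121, 190))), -4521) = Add(Add(78, Rational(847, 95)), -4521) = Add(Rational(8257, 95), -4521) = Rational(-421238, 95)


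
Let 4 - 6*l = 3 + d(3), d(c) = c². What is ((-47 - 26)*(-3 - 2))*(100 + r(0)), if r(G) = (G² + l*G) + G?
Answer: 36500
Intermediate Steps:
l = -4/3 (l = ⅔ - (3 + 3²)/6 = ⅔ - (3 + 9)/6 = ⅔ - ⅙*12 = ⅔ - 2 = -4/3 ≈ -1.3333)
r(G) = G² - G/3 (r(G) = (G² - 4*G/3) + G = G² - G/3)
((-47 - 26)*(-3 - 2))*(100 + r(0)) = ((-47 - 26)*(-3 - 2))*(100 + 0*(-⅓ + 0)) = (-73*(-5))*(100 + 0*(-⅓)) = 365*(100 + 0) = 365*100 = 36500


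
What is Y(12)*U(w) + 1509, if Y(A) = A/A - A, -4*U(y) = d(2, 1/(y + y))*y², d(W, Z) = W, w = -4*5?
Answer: 3709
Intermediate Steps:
w = -20
U(y) = -y²/2
Y(A) = 1 - A
Y(12)*U(w) + 1509 = (1 - 1*12)*(-½*(-20)²) + 1509 = (1 - 12)*(-½*400) + 1509 = -11*(-200) + 1509 = 2200 + 1509 = 3709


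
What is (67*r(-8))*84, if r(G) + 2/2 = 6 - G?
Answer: 73164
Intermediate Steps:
r(G) = 5 - G (r(G) = -1 + (6 - G) = 5 - G)
(67*r(-8))*84 = (67*(5 - 1*(-8)))*84 = (67*(5 + 8))*84 = (67*13)*84 = 871*84 = 73164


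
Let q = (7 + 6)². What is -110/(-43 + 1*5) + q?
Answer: 3266/19 ≈ 171.89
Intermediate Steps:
q = 169 (q = 13² = 169)
-110/(-43 + 1*5) + q = -110/(-43 + 1*5) + 169 = -110/(-43 + 5) + 169 = -110/(-38) + 169 = -1/38*(-110) + 169 = 55/19 + 169 = 3266/19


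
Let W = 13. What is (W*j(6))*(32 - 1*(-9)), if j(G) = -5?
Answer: -2665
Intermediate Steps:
(W*j(6))*(32 - 1*(-9)) = (13*(-5))*(32 - 1*(-9)) = -65*(32 + 9) = -65*41 = -2665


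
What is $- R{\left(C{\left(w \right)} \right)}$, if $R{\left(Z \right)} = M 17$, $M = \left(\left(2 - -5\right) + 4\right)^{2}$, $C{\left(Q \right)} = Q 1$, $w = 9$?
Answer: $-2057$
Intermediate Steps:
$C{\left(Q \right)} = Q$
$M = 121$ ($M = \left(\left(2 + 5\right) + 4\right)^{2} = \left(7 + 4\right)^{2} = 11^{2} = 121$)
$R{\left(Z \right)} = 2057$ ($R{\left(Z \right)} = 121 \cdot 17 = 2057$)
$- R{\left(C{\left(w \right)} \right)} = \left(-1\right) 2057 = -2057$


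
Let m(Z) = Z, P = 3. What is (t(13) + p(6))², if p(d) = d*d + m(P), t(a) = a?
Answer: 2704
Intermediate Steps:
p(d) = 3 + d² (p(d) = d*d + 3 = d² + 3 = 3 + d²)
(t(13) + p(6))² = (13 + (3 + 6²))² = (13 + (3 + 36))² = (13 + 39)² = 52² = 2704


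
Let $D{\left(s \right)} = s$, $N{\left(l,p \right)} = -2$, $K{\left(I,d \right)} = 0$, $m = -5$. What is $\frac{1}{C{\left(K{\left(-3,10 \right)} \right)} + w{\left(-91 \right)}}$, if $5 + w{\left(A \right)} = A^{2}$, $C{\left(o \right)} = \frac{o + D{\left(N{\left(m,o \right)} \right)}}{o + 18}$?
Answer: $\frac{9}{74483} \approx 0.00012083$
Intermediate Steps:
$C{\left(o \right)} = \frac{-2 + o}{18 + o}$ ($C{\left(o \right)} = \frac{o - 2}{o + 18} = \frac{-2 + o}{18 + o}$)
$w{\left(A \right)} = -5 + A^{2}$
$\frac{1}{C{\left(K{\left(-3,10 \right)} \right)} + w{\left(-91 \right)}} = \frac{1}{\frac{-2 + 0}{18 + 0} - \left(5 - \left(-91\right)^{2}\right)} = \frac{1}{\frac{1}{18} \left(-2\right) + \left(-5 + 8281\right)} = \frac{1}{\frac{1}{18} \left(-2\right) + 8276} = \frac{1}{- \frac{1}{9} + 8276} = \frac{1}{\frac{74483}{9}} = \frac{9}{74483}$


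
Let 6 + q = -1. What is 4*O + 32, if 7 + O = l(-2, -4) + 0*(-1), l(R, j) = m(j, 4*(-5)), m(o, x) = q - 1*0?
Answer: -24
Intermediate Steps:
q = -7 (q = -6 - 1 = -7)
m(o, x) = -7 (m(o, x) = -7 - 1*0 = -7 + 0 = -7)
l(R, j) = -7
O = -14 (O = -7 + (-7 + 0*(-1)) = -7 + (-7 + 0) = -7 - 7 = -14)
4*O + 32 = 4*(-14) + 32 = -56 + 32 = -24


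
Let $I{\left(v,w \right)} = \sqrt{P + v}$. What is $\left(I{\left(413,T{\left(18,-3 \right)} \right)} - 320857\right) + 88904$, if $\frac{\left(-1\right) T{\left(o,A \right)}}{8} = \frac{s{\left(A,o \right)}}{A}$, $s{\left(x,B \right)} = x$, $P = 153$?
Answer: $-231953 + \sqrt{566} \approx -2.3193 \cdot 10^{5}$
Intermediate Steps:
$T{\left(o,A \right)} = -8$ ($T{\left(o,A \right)} = - 8 \frac{A}{A} = \left(-8\right) 1 = -8$)
$I{\left(v,w \right)} = \sqrt{153 + v}$
$\left(I{\left(413,T{\left(18,-3 \right)} \right)} - 320857\right) + 88904 = \left(\sqrt{153 + 413} - 320857\right) + 88904 = \left(\sqrt{566} - 320857\right) + 88904 = \left(-320857 + \sqrt{566}\right) + 88904 = -231953 + \sqrt{566}$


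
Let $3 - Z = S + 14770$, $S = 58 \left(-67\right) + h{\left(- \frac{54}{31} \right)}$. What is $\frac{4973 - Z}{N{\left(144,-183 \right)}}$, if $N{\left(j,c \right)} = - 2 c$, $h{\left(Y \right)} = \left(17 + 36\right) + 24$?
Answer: $\frac{15931}{366} \approx 43.527$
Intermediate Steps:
$h{\left(Y \right)} = 77$ ($h{\left(Y \right)} = 53 + 24 = 77$)
$S = -3809$ ($S = 58 \left(-67\right) + 77 = -3886 + 77 = -3809$)
$Z = -10958$ ($Z = 3 - \left(-3809 + 14770\right) = 3 - 10961 = -10958$)
$\frac{4973 - Z}{N{\left(144,-183 \right)}} = \frac{4973 - -10958}{\left(-2\right) \left(-183\right)} = \frac{4973 + 10958}{366} = 15931 \cdot \frac{1}{366} = \frac{15931}{366}$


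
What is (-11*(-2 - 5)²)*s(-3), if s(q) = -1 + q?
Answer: 2156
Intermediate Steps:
(-11*(-2 - 5)²)*s(-3) = (-11*(-2 - 5)²)*(-1 - 3) = -11*(-7)²*(-4) = -11*49*(-4) = -539*(-4) = 2156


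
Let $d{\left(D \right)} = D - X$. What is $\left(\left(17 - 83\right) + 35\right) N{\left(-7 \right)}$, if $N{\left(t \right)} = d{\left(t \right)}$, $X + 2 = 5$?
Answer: $310$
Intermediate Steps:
$X = 3$ ($X = -2 + 5 = 3$)
$d{\left(D \right)} = -3 + D$ ($d{\left(D \right)} = D - 3 = -3 + D$)
$N{\left(t \right)} = -3 + t$
$\left(\left(17 - 83\right) + 35\right) N{\left(-7 \right)} = \left(\left(17 - 83\right) + 35\right) \left(-3 - 7\right) = \left(-66 + 35\right) \left(-10\right) = \left(-31\right) \left(-10\right) = 310$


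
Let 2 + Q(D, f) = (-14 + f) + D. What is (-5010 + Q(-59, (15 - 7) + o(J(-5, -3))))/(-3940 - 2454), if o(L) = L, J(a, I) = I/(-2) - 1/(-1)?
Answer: 10149/12788 ≈ 0.79363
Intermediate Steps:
J(a, I) = 1 - I/2 (J(a, I) = I*(-½) - 1*(-1) = -I/2 + 1 = 1 - I/2)
Q(D, f) = -16 + D + f (Q(D, f) = -2 + ((-14 + f) + D) = -2 + (-14 + D + f) = -16 + D + f)
(-5010 + Q(-59, (15 - 7) + o(J(-5, -3))))/(-3940 - 2454) = (-5010 + (-16 - 59 + ((15 - 7) + (1 - ½*(-3)))))/(-3940 - 2454) = (-5010 + (-16 - 59 + (8 + (1 + 3/2))))/(-6394) = (-5010 + (-16 - 59 + (8 + 5/2)))*(-1/6394) = (-5010 + (-16 - 59 + 21/2))*(-1/6394) = (-5010 - 129/2)*(-1/6394) = -10149/2*(-1/6394) = 10149/12788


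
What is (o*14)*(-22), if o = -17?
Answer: 5236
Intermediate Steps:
(o*14)*(-22) = -17*14*(-22) = -238*(-22) = 5236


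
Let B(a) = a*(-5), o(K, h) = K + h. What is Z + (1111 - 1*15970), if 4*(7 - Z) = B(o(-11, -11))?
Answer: -29759/2 ≈ -14880.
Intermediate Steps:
B(a) = -5*a
Z = -41/2 (Z = 7 - (-5)*(-11 - 11)/4 = 7 - (-5)*(-22)/4 = 7 - 1/4*110 = 7 - 55/2 = -41/2 ≈ -20.500)
Z + (1111 - 1*15970) = -41/2 + (1111 - 1*15970) = -41/2 + (1111 - 15970) = -41/2 - 14859 = -29759/2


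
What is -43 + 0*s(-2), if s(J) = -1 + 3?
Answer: -43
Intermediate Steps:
s(J) = 2
-43 + 0*s(-2) = -43 + 0*2 = -43 + 0 = -43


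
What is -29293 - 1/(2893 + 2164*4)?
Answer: -338304858/11549 ≈ -29293.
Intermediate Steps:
-29293 - 1/(2893 + 2164*4) = -29293 - 1/(2893 + 8656) = -29293 - 1/11549 = -338304858/11549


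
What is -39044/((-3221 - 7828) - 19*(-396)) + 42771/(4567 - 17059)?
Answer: 37441097/4892700 ≈ 7.6524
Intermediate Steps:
-39044/((-3221 - 7828) - 19*(-396)) + 42771/(4567 - 17059) = -39044/(-11049 + 7524) + 42771/(-12492) = -39044/(-3525) + 42771*(-1/12492) = -39044*(-1/3525) - 14257/4164 = 39044/3525 - 14257/4164 = 37441097/4892700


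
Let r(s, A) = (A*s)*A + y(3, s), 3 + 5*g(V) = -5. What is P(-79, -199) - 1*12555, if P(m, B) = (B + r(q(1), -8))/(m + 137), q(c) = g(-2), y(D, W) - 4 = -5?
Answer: -1821231/145 ≈ -12560.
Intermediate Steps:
g(V) = -8/5 (g(V) = -⅗ + (⅕)*(-5) = -⅗ - 1 = -8/5)
y(D, W) = -1 (y(D, W) = 4 - 5 = -1)
q(c) = -8/5
r(s, A) = -1 + s*A² (r(s, A) = (A*s)*A - 1 = s*A² - 1 = -1 + s*A²)
P(m, B) = (-517/5 + B)/(137 + m) (P(m, B) = (B + (-1 - 8/5*(-8)²))/(m + 137) = (B + (-1 - 8/5*64))/(137 + m) = (B + (-1 - 512/5))/(137 + m) = (B - 517/5)/(137 + m) = (-517/5 + B)/(137 + m))
P(-79, -199) - 1*12555 = (-517/5 - 199)/(137 - 79) - 1*12555 = -1512/5/58 - 12555 = (1/58)*(-1512/5) - 12555 = -756/145 - 12555 = -1821231/145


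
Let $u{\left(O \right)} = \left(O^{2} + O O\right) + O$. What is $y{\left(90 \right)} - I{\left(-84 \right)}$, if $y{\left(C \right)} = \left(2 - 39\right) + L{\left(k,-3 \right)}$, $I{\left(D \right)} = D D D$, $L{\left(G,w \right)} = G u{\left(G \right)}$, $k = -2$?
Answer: $592655$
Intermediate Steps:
$u{\left(O \right)} = O + 2 O^{2}$ ($u{\left(O \right)} = \left(O^{2} + O^{2}\right) + O = 2 O^{2} + O = O + 2 O^{2}$)
$L{\left(G,w \right)} = G^{2} \left(1 + 2 G\right)$ ($L{\left(G,w \right)} = G G \left(1 + 2 G\right) = G^{2} \left(1 + 2 G\right)$)
$I{\left(D \right)} = D^{3}$ ($I{\left(D \right)} = D^{2} D = D^{3}$)
$y{\left(C \right)} = -49$ ($y{\left(C \right)} = \left(2 - 39\right) + \left(-2\right)^{2} \left(1 + 2 \left(-2\right)\right) = -37 + 4 \left(1 - 4\right) = -37 + 4 \left(-3\right) = -37 - 12 = -49$)
$y{\left(90 \right)} - I{\left(-84 \right)} = -49 - \left(-84\right)^{3} = -49 - -592704 = -49 + 592704 = 592655$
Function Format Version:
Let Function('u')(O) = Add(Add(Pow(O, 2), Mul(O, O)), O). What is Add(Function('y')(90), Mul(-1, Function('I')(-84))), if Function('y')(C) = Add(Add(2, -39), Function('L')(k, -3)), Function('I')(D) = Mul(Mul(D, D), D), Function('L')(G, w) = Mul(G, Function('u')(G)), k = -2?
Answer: 592655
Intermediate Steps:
Function('u')(O) = Add(O, Mul(2, Pow(O, 2))) (Function('u')(O) = Add(Add(Pow(O, 2), Pow(O, 2)), O) = Add(Mul(2, Pow(O, 2)), O) = Add(O, Mul(2, Pow(O, 2))))
Function('L')(G, w) = Mul(Pow(G, 2), Add(1, Mul(2, G))) (Function('L')(G, w) = Mul(G, Mul(G, Add(1, Mul(2, G)))) = Mul(Pow(G, 2), Add(1, Mul(2, G))))
Function('I')(D) = Pow(D, 3) (Function('I')(D) = Mul(Pow(D, 2), D) = Pow(D, 3))
Function('y')(C) = -49 (Function('y')(C) = Add(Add(2, -39), Mul(Pow(-2, 2), Add(1, Mul(2, -2)))) = Add(-37, Mul(4, Add(1, -4))) = Add(-37, Mul(4, -3)) = Add(-37, -12) = -49)
Add(Function('y')(90), Mul(-1, Function('I')(-84))) = Add(-49, Mul(-1, Pow(-84, 3))) = Add(-49, Mul(-1, -592704)) = Add(-49, 592704) = 592655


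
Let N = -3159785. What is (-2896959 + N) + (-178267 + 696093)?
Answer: -5538918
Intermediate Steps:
(-2896959 + N) + (-178267 + 696093) = (-2896959 - 3159785) + (-178267 + 696093) = -6056744 + 517826 = -5538918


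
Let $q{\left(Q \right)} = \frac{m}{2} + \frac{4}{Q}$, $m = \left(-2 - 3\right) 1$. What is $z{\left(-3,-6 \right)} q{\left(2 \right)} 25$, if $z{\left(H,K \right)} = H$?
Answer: $\frac{75}{2} \approx 37.5$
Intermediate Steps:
$m = -5$ ($m = \left(-5\right) 1 = -5$)
$q{\left(Q \right)} = - \frac{5}{2} + \frac{4}{Q}$
$z{\left(-3,-6 \right)} q{\left(2 \right)} 25 = - 3 \left(- \frac{5}{2} + \frac{4}{2}\right) 25 = - 3 \left(- \frac{5}{2} + 4 \cdot \frac{1}{2}\right) 25 = - 3 \left(- \frac{5}{2} + 2\right) 25 = \left(-3\right) \left(- \frac{1}{2}\right) 25 = \frac{3}{2} \cdot 25 = \frac{75}{2}$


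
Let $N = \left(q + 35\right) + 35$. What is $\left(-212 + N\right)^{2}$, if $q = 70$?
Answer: $5184$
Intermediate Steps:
$N = 140$ ($N = \left(70 + 35\right) + 35 = 105 + 35 = 140$)
$\left(-212 + N\right)^{2} = \left(-212 + 140\right)^{2} = \left(-72\right)^{2} = 5184$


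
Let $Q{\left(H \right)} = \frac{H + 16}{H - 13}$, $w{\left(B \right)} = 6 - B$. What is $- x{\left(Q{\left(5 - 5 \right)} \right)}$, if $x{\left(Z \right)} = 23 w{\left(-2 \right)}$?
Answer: $-184$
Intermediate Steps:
$Q{\left(H \right)} = \frac{16 + H}{-13 + H}$
$x{\left(Z \right)} = 184$ ($x{\left(Z \right)} = 23 \left(6 - -2\right) = 23 \left(6 + 2\right) = 23 \cdot 8 = 184$)
$- x{\left(Q{\left(5 - 5 \right)} \right)} = \left(-1\right) 184 = -184$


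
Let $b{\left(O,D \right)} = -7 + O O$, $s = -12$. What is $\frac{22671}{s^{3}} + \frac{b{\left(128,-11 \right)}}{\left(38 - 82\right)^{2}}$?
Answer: $- \frac{108275}{23232} \approx -4.6606$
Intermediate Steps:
$b{\left(O,D \right)} = -7 + O^{2}$
$\frac{22671}{s^{3}} + \frac{b{\left(128,-11 \right)}}{\left(38 - 82\right)^{2}} = \frac{22671}{\left(-12\right)^{3}} + \frac{-7 + 128^{2}}{\left(38 - 82\right)^{2}} = \frac{22671}{-1728} + \frac{-7 + 16384}{\left(-44\right)^{2}} = 22671 \left(- \frac{1}{1728}\right) + \frac{16377}{1936} = - \frac{2519}{192} + 16377 \cdot \frac{1}{1936} = - \frac{2519}{192} + \frac{16377}{1936} = - \frac{108275}{23232}$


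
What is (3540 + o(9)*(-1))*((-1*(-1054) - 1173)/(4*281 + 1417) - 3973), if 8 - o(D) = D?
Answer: -5106886856/363 ≈ -1.4069e+7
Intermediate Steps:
o(D) = 8 - D
(3540 + o(9)*(-1))*((-1*(-1054) - 1173)/(4*281 + 1417) - 3973) = (3540 + (8 - 1*9)*(-1))*((-1*(-1054) - 1173)/(4*281 + 1417) - 3973) = (3540 + (8 - 9)*(-1))*((1054 - 1173)/(1124 + 1417) - 3973) = (3540 - 1*(-1))*(-119/2541 - 3973) = (3540 + 1)*(-119*1/2541 - 3973) = 3541*(-17/363 - 3973) = 3541*(-1442216/363) = -5106886856/363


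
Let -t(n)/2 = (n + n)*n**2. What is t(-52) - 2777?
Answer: 559655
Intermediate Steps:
t(n) = -4*n**3 (t(n) = -2*(n + n)*n**2 = -2*2*n*n**2 = -4*n**3)
t(-52) - 2777 = -4*(-52)**3 - 2777 = -4*(-140608) - 2777 = 562432 - 2777 = 559655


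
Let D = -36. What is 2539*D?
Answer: -91404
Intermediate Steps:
2539*D = 2539*(-36) = -91404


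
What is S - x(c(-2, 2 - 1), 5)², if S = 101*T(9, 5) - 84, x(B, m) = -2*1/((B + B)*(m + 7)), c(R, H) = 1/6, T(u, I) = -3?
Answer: -1549/4 ≈ -387.25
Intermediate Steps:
c(R, H) = ⅙ (c(R, H) = 1*(⅙) = ⅙)
x(B, m) = -1/(B*(7 + m)) (x(B, m) = -2*1/(2*B*(7 + m)) = -1/(B*(7 + m)))
S = -387 (S = 101*(-3) - 84 = -303 - 84 = -387)
S - x(c(-2, 2 - 1), 5)² = -387 - (-1/(⅙*(7 + 5)))² = -387 - (-1*6/12)² = -387 - (-1*6*1/12)² = -387 - (-½)² = -387 - 1*¼ = -387 - ¼ = -1549/4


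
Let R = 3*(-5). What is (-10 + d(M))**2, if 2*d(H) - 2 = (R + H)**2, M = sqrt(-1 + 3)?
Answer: 45481/4 - 3135*sqrt(2) ≈ 6936.7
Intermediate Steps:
R = -15
M = sqrt(2) ≈ 1.4142
d(H) = 1 + (-15 + H)**2/2
(-10 + d(M))**2 = (-10 + (1 + (-15 + sqrt(2))**2/2))**2 = (-9 + (-15 + sqrt(2))**2/2)**2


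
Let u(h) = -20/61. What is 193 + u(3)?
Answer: 11753/61 ≈ 192.67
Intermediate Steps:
u(h) = -20/61 (u(h) = -20*1/61 = -20/61)
193 + u(3) = 193 - 20/61 = 11753/61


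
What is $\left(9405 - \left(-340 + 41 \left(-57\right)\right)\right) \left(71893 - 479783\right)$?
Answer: $-4928126980$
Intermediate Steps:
$\left(9405 - \left(-340 + 41 \left(-57\right)\right)\right) \left(71893 - 479783\right) = \left(9405 - \left(-340 - 2337\right)\right) \left(-407890\right) = \left(9405 - -2677\right) \left(-407890\right) = \left(9405 + 2677\right) \left(-407890\right) = 12082 \left(-407890\right) = -4928126980$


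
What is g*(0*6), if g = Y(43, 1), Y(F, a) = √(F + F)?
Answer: 0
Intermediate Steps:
Y(F, a) = √2*√F (Y(F, a) = √(2*F) = √2*√F)
g = √86 (g = √2*√43 = √86 ≈ 9.2736)
g*(0*6) = √86*(0*6) = √86*0 = 0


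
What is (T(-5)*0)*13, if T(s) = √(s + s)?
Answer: 0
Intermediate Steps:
T(s) = √2*√s (T(s) = √(2*s) = √2*√s)
(T(-5)*0)*13 = ((√2*√(-5))*0)*13 = ((√2*(I*√5))*0)*13 = ((I*√10)*0)*13 = 0*13 = 0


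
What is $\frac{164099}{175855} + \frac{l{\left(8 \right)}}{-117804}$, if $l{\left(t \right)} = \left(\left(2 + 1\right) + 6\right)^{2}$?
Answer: $\frac{6439091447}{6905474140} \approx 0.93246$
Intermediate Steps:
$l{\left(t \right)} = 81$ ($l{\left(t \right)} = \left(3 + 6\right)^{2} = 9^{2} = 81$)
$\frac{164099}{175855} + \frac{l{\left(8 \right)}}{-117804} = \frac{164099}{175855} + \frac{81}{-117804} = 164099 \cdot \frac{1}{175855} + 81 \left(- \frac{1}{117804}\right) = \frac{164099}{175855} - \frac{27}{39268} = \frac{6439091447}{6905474140}$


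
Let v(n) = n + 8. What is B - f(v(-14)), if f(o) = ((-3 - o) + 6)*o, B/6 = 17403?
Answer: 104472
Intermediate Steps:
B = 104418 (B = 6*17403 = 104418)
v(n) = 8 + n
f(o) = o*(3 - o) (f(o) = (3 - o)*o = o*(3 - o))
B - f(v(-14)) = 104418 - (8 - 14)*(3 - (8 - 14)) = 104418 - (-6)*(3 - 1*(-6)) = 104418 - (-6)*(3 + 6) = 104418 - (-6)*9 = 104418 - 1*(-54) = 104418 + 54 = 104472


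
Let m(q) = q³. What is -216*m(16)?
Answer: -884736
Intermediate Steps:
-216*m(16) = -216*16³ = -216*4096 = -884736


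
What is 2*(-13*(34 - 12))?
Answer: -572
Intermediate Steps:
2*(-13*(34 - 12)) = 2*(-13*22) = 2*(-286) = -572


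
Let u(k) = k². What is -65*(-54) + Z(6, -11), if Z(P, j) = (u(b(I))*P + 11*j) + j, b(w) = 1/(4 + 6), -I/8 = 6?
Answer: 168903/50 ≈ 3378.1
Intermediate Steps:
I = -48 (I = -8*6 = -48)
b(w) = ⅒ (b(w) = 1/10 = ⅒)
Z(P, j) = 12*j + P/100 (Z(P, j) = ((⅒)²*P + 11*j) + j = (P/100 + 11*j) + j = (11*j + P/100) + j = 12*j + P/100)
-65*(-54) + Z(6, -11) = -65*(-54) + (12*(-11) + (1/100)*6) = 3510 + (-132 + 3/50) = 3510 - 6597/50 = 168903/50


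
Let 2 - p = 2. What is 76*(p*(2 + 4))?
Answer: 0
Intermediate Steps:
p = 0 (p = 2 - 1*2 = 2 - 2 = 0)
76*(p*(2 + 4)) = 76*(0*(2 + 4)) = 76*(0*6) = 76*0 = 0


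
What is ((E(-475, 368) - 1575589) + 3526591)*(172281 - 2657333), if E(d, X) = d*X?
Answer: -4413954332504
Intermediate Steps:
E(d, X) = X*d
((E(-475, 368) - 1575589) + 3526591)*(172281 - 2657333) = ((368*(-475) - 1575589) + 3526591)*(172281 - 2657333) = ((-174800 - 1575589) + 3526591)*(-2485052) = (-1750389 + 3526591)*(-2485052) = 1776202*(-2485052) = -4413954332504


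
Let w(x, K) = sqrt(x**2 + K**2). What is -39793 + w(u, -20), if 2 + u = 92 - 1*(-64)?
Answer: -39793 + 2*sqrt(6029) ≈ -39638.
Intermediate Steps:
u = 154 (u = -2 + (92 - 1*(-64)) = -2 + (92 + 64) = -2 + 156 = 154)
w(x, K) = sqrt(K**2 + x**2)
-39793 + w(u, -20) = -39793 + sqrt((-20)**2 + 154**2) = -39793 + sqrt(400 + 23716) = -39793 + sqrt(24116) = -39793 + 2*sqrt(6029)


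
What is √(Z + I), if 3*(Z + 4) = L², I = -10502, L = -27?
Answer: I*√10263 ≈ 101.31*I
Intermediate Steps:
Z = 239 (Z = -4 + (⅓)*(-27)² = -4 + (⅓)*729 = -4 + 243 = 239)
√(Z + I) = √(239 - 10502) = √(-10263) = I*√10263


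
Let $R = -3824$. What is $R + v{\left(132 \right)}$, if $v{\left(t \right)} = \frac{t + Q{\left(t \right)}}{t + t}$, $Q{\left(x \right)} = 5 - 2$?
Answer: $- \frac{336467}{88} \approx -3823.5$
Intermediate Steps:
$Q{\left(x \right)} = 3$
$v{\left(t \right)} = \frac{3 + t}{2 t}$ ($v{\left(t \right)} = \frac{t + 3}{t + t} = \frac{3 + t}{2 t}$)
$R + v{\left(132 \right)} = -3824 + \frac{3 + 132}{2 \cdot 132} = -3824 + \frac{1}{2} \cdot \frac{1}{132} \cdot 135 = -3824 + \frac{45}{88} = - \frac{336467}{88}$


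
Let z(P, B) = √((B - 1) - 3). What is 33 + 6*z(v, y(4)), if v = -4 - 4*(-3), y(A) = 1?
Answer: 33 + 6*I*√3 ≈ 33.0 + 10.392*I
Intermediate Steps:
v = 8 (v = -4 + 12 = 8)
z(P, B) = √(-4 + B) (z(P, B) = √((-1 + B) - 3) = √(-4 + B))
33 + 6*z(v, y(4)) = 33 + 6*√(-4 + 1) = 33 + 6*√(-3) = 33 + 6*(I*√3) = 33 + 6*I*√3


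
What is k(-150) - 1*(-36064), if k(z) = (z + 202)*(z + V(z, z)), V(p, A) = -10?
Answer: 27744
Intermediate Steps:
k(z) = (-10 + z)*(202 + z) (k(z) = (z + 202)*(z - 10) = (202 + z)*(-10 + z) = (-10 + z)*(202 + z))
k(-150) - 1*(-36064) = (-2020 + (-150)**2 + 192*(-150)) - 1*(-36064) = (-2020 + 22500 - 28800) + 36064 = -8320 + 36064 = 27744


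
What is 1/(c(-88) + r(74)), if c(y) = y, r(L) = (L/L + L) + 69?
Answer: 1/56 ≈ 0.017857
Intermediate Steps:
r(L) = 70 + L (r(L) = (1 + L) + 69 = 70 + L)
1/(c(-88) + r(74)) = 1/(-88 + (70 + 74)) = 1/(-88 + 144) = 1/56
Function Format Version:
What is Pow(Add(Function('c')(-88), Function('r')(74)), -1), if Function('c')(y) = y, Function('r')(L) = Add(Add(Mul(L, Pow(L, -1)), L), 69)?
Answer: Rational(1, 56) ≈ 0.017857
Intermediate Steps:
Function('r')(L) = Add(70, L) (Function('r')(L) = Add(Add(1, L), 69) = Add(70, L))
Pow(Add(Function('c')(-88), Function('r')(74)), -1) = Pow(Add(-88, Add(70, 74)), -1) = Pow(Add(-88, 144), -1) = Pow(56, -1) = Rational(1, 56)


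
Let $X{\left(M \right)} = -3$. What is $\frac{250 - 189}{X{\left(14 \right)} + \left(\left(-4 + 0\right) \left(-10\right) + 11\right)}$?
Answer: $\frac{61}{48} \approx 1.2708$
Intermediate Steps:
$\frac{250 - 189}{X{\left(14 \right)} + \left(\left(-4 + 0\right) \left(-10\right) + 11\right)} = \frac{250 - 189}{-3 + \left(\left(-4 + 0\right) \left(-10\right) + 11\right)} = \frac{61}{-3 + \left(\left(-4\right) \left(-10\right) + 11\right)} = \frac{61}{-3 + \left(40 + 11\right)} = \frac{61}{-3 + 51} = \frac{61}{48}$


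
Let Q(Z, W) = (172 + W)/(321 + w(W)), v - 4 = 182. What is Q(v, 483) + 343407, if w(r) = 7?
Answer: 112638151/328 ≈ 3.4341e+5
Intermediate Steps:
v = 186 (v = 4 + 182 = 186)
Q(Z, W) = 43/82 + W/328 (Q(Z, W) = (172 + W)/(321 + 7) = (172 + W)/328 = (172 + W)*(1/328) = 43/82 + W/328)
Q(v, 483) + 343407 = (43/82 + (1/328)*483) + 343407 = (43/82 + 483/328) + 343407 = 655/328 + 343407 = 112638151/328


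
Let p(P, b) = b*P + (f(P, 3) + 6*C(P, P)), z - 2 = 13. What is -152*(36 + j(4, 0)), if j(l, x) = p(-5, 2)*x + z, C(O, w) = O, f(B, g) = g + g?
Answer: -7752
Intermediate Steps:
z = 15 (z = 2 + 13 = 15)
f(B, g) = 2*g
p(P, b) = 6 + 6*P + P*b (p(P, b) = b*P + (2*3 + 6*P) = P*b + (6 + 6*P) = 6 + 6*P + P*b)
j(l, x) = 15 - 34*x (j(l, x) = (6 + 6*(-5) - 5*2)*x + 15 = (6 - 30 - 10)*x + 15 = -34*x + 15 = 15 - 34*x)
-152*(36 + j(4, 0)) = -152*(36 + (15 - 34*0)) = -152*(36 + (15 + 0)) = -152*(36 + 15) = -152*51 = -7752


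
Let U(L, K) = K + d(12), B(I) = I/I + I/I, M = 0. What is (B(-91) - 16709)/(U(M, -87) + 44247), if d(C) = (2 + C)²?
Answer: -16707/44356 ≈ -0.37666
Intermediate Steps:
B(I) = 2 (B(I) = 1 + 1 = 2)
U(L, K) = 196 + K (U(L, K) = K + (2 + 12)² = K + 14² = K + 196 = 196 + K)
(B(-91) - 16709)/(U(M, -87) + 44247) = (2 - 16709)/((196 - 87) + 44247) = -16707/(109 + 44247) = -16707/44356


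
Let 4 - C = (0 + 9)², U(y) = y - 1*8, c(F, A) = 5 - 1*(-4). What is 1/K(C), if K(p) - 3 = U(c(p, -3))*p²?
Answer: 1/5932 ≈ 0.00016858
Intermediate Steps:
c(F, A) = 9 (c(F, A) = 5 + 4 = 9)
U(y) = -8 + y (U(y) = y - 8 = -8 + y)
C = -77 (C = 4 - (0 + 9)² = 4 - 1*9² = 4 - 1*81 = 4 - 81 = -77)
K(p) = 3 + p² (K(p) = 3 + (-8 + 9)*p² = 3 + 1*p² = 3 + p²)
1/K(C) = 1/(3 + (-77)²) = 1/(3 + 5929) = 1/5932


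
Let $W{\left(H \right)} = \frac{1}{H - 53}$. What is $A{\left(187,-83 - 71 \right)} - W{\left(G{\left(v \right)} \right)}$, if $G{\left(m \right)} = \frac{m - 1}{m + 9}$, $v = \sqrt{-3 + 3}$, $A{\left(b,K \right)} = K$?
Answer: $- \frac{73603}{478} \approx -153.98$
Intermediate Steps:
$v = 0$ ($v = \sqrt{0} = 0$)
$G{\left(m \right)} = \frac{-1 + m}{9 + m}$
$W{\left(H \right)} = \frac{1}{-53 + H}$
$A{\left(187,-83 - 71 \right)} - W{\left(G{\left(v \right)} \right)} = \left(-83 - 71\right) - \frac{1}{-53 + \frac{-1 + 0}{9 + 0}} = \left(-83 - 71\right) - \frac{1}{-53 + \frac{1}{9} \left(-1\right)} = -154 - \frac{1}{-53 + \frac{1}{9} \left(-1\right)} = -154 - \frac{1}{-53 - \frac{1}{9}} = -154 - \frac{1}{- \frac{478}{9}} = -154 - - \frac{9}{478} = -154 + \frac{9}{478} = - \frac{73603}{478}$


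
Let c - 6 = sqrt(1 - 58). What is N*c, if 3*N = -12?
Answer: -24 - 4*I*sqrt(57) ≈ -24.0 - 30.199*I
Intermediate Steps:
c = 6 + I*sqrt(57) (c = 6 + sqrt(1 - 58) = 6 + sqrt(-57) = 6 + I*sqrt(57) ≈ 6.0 + 7.5498*I)
N = -4 (N = (1/3)*(-12) = -4)
N*c = -4*(6 + I*sqrt(57)) = -24 - 4*I*sqrt(57)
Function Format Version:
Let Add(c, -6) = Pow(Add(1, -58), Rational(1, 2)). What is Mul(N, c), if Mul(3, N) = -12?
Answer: Add(-24, Mul(-4, I, Pow(57, Rational(1, 2)))) ≈ Add(-24.000, Mul(-30.199, I))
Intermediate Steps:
c = Add(6, Mul(I, Pow(57, Rational(1, 2)))) (c = Add(6, Pow(Add(1, -58), Rational(1, 2))) = Add(6, Pow(-57, Rational(1, 2))) = Add(6, Mul(I, Pow(57, Rational(1, 2)))) ≈ Add(6.0000, Mul(7.5498, I)))
N = -4 (N = Mul(Rational(1, 3), -12) = -4)
Mul(N, c) = Mul(-4, Add(6, Mul(I, Pow(57, Rational(1, 2))))) = Add(-24, Mul(-4, I, Pow(57, Rational(1, 2))))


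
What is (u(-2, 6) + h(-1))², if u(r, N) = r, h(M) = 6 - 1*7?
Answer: 9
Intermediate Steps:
h(M) = -1 (h(M) = 6 - 7 = -1)
(u(-2, 6) + h(-1))² = (-2 - 1)² = (-3)² = 9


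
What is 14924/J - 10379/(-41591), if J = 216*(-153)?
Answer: -69424723/343624842 ≈ -0.20204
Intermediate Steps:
J = -33048
14924/J - 10379/(-41591) = 14924/(-33048) - 10379/(-41591) = 14924*(-1/33048) - 10379*(-1/41591) = -3731/8262 + 10379/41591 = -69424723/343624842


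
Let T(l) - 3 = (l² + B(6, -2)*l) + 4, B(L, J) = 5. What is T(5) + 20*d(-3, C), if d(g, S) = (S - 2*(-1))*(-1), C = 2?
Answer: -23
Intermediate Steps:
T(l) = 7 + l² + 5*l (T(l) = 3 + ((l² + 5*l) + 4) = 3 + (4 + l² + 5*l) = 7 + l² + 5*l)
d(g, S) = -2 - S (d(g, S) = (S + 2)*(-1) = (2 + S)*(-1) = -2 - S)
T(5) + 20*d(-3, C) = (7 + 5² + 5*5) + 20*(-2 - 1*2) = (7 + 25 + 25) + 20*(-2 - 2) = 57 + 20*(-4) = 57 - 80 = -23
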